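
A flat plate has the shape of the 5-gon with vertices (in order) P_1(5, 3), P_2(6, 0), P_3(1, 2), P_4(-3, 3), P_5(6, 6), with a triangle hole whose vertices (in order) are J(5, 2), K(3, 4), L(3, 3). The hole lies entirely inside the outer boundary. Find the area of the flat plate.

Outer boundary:
P_1→P_2: (5)(0) − (6)(3) = -18
P_2→P_3: (6)(2) − (1)(0) = 12
P_3→P_4: (1)(3) − (-3)(2) = 9
P_4→P_5: (-3)(6) − (6)(3) = -36
P_5→P_1: (6)(3) − (5)(6) = -12
Σ = -45
Area = |Σ|/2 = 22.5.
Hole:
J→K: (5)(4) − (3)(2) = 14
K→L: (3)(3) − (3)(4) = -3
L→J: (3)(2) − (5)(3) = -9
Σ = 2
Area = |Σ|/2 = 1.
Net area = 22.5 − 1 = 21.5.

21.5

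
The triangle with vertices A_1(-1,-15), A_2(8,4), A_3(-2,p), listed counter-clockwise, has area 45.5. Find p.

The doubled signed area Σ (x_i y_{i+1} − x_{i+1} y_i) is linear in p.
With p=0 it equals 154; the coefficient of p is 9 (from the two edges through A_3).
So 9·p + 154 = 2·45.5 = 91 ⇒ p = -7.

-7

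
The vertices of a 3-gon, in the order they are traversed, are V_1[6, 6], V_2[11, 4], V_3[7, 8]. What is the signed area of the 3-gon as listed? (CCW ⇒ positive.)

Apply Gauss's area formula: 2A = Σ (x_i·y_{i+1} − x_{i+1}·y_i), indices taken mod 3.
Cross-terms: -42, 60, -6  ⇒  Σ = 12
Signed area = Σ/2 = 6 (positive ⇒ counter-clockwise traversal).

6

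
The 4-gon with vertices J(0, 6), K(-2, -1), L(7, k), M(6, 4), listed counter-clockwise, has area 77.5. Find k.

The doubled signed area Σ (x_i y_{i+1} − x_{i+1} y_i) is linear in k.
With k=0 it equals 83; the coefficient of k is -8 (from the two edges through L).
So -8·k + 83 = 2·77.5 = 155 ⇒ k = -9.

-9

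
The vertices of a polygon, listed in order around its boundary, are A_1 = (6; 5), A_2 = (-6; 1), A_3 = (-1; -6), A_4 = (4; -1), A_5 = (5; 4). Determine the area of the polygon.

Σ = (36) + (37) + (25) + (21) + (1) = 120
Area = |Σ|/2 = 60.

60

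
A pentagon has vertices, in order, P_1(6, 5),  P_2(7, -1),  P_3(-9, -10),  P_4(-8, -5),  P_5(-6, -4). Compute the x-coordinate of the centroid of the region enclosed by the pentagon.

-64/159

Apply the surveyor's formula. First the cross-terms c_i = x_i·y_{i+1} − x_{i+1}·y_i:
  -41, -79, -35, 2, -6  ⇒  2A = -159, A = -79.5.
Then Σ (x_i + x_{i+1})·c_i = 192, so x̄ = 192 / (6·(-79.5)) = -64/159.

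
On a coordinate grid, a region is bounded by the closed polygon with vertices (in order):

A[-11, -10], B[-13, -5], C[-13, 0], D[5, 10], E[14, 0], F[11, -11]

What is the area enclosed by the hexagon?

397.5

Apply the shoelace formula: 2A = Σ (x_i·y_{i+1} − x_{i+1}·y_i), indices taken mod 6.
Cross-terms: -75, -65, -130, -140, -154, -231  ⇒  Σ = -795
Area = |Σ|/2 = 397.5.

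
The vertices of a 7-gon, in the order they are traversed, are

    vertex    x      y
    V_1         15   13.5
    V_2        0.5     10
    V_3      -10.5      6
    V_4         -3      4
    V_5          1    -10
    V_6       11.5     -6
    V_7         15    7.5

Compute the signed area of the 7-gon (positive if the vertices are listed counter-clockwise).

V_1→V_2: (15)(10) − (0.5)(13.5) = 143.25
V_2→V_3: (0.5)(6) − (-10.5)(10) = 108
V_3→V_4: (-10.5)(4) − (-3)(6) = -24
V_4→V_5: (-3)(-10) − (1)(4) = 26
V_5→V_6: (1)(-6) − (11.5)(-10) = 109
V_6→V_7: (11.5)(7.5) − (15)(-6) = 176.25
V_7→V_1: (15)(13.5) − (15)(7.5) = 90
Σ = 628.5
Signed area = Σ/2 = 314.25 (positive ⇒ counter-clockwise traversal).

314.25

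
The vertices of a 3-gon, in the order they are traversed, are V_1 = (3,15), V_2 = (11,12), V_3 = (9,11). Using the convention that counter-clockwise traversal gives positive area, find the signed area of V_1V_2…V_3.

V_1→V_2: (3)(12) − (11)(15) = -129
V_2→V_3: (11)(11) − (9)(12) = 13
V_3→V_1: (9)(15) − (3)(11) = 102
Σ = -14
Signed area = Σ/2 = -7 (negative ⇒ clockwise traversal).

-7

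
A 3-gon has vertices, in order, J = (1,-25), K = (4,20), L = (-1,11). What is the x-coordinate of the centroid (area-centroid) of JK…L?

Apply the shoelace formula. First the cross-terms c_i = x_i·y_{i+1} − x_{i+1}·y_i:
  120, 64, 14  ⇒  2A = 198, A = 99.
Then Σ (x_i + x_{i+1})·c_i = 792, so x̄ = 792 / (6·99) = 4/3.

4/3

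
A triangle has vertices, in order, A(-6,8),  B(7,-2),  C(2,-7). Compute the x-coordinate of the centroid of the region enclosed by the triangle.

1

Apply the shoelace formula. First the cross-terms c_i = x_i·y_{i+1} − x_{i+1}·y_i:
  -44, -45, -26  ⇒  2A = -115, A = -57.5.
Then Σ (x_i + x_{i+1})·c_i = -345, so x̄ = -345 / (6·(-57.5)) = 1.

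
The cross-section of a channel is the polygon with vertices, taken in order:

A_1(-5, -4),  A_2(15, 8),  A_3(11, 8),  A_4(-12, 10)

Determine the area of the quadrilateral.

178

Apply the shoelace formula: 2A = Σ (x_i·y_{i+1} − x_{i+1}·y_i), indices taken mod 4.
Σ = (20) + (32) + (206) + (98) = 356
Area = |Σ|/2 = 178.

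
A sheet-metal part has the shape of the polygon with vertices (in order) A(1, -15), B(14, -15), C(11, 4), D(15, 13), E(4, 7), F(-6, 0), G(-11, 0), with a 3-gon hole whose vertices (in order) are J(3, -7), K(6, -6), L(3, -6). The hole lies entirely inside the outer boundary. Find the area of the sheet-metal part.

378

Outer boundary:
Σ = (195) + (221) + (83) + (53) + (42) + (0) + (165) = 759
Area = |Σ|/2 = 379.5.
Hole:
Apply Gauss's area formula: 2A = Σ (x_i·y_{i+1} − x_{i+1}·y_i), indices taken mod 3.
Cross-terms: 24, -18, -3  ⇒  Σ = 3
Area = |Σ|/2 = 1.5.
Net area = 379.5 − 1.5 = 378.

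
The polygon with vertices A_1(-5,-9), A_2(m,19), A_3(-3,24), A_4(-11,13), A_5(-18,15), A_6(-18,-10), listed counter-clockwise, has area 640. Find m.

14

The doubled signed area Σ (x_i y_{i+1} − x_{i+1} y_i) is linear in m.
With m=0 it equals 818; the coefficient of m is 33 (from the two edges through A_2).
So 33·m + 818 = 2·640 = 1280 ⇒ m = 14.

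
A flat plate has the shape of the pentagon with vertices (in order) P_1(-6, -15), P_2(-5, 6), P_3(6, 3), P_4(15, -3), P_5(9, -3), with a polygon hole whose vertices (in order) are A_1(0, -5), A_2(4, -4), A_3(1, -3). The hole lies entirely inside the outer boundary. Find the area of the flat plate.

Outer boundary:
Apply Gauss's area formula: 2A = Σ (x_i·y_{i+1} − x_{i+1}·y_i), indices taken mod 5.
Σ = (-111) + (-51) + (-63) + (-18) + (-153) = -396
Area = |Σ|/2 = 198.
Hole:
Apply the surveyor's formula: 2A = Σ (x_i·y_{i+1} − x_{i+1}·y_i), indices taken mod 3.
Σ = (20) + (-8) + (-5) = 7
Area = |Σ|/2 = 3.5.
Net area = 198 − 3.5 = 194.5.

194.5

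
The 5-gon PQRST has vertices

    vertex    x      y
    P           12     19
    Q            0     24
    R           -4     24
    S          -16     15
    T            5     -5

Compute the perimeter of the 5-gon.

86

|PQ| = √((-12)² + (5)²) = √169 = 13
|QR| = √((-4)² + (0)²) = √16 = 4
|RS| = √((-12)² + (-9)²) = √225 = 15
|ST| = √((21)² + (-20)²) = √841 = 29
|TP| = √((7)² + (24)²) = √625 = 25
Perimeter = 13 + 4 + 15 + 29 + 25 = 86.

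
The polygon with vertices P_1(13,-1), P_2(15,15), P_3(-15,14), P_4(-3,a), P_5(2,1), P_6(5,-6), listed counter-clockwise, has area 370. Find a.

0

Write out the shoelace sum; only the two edges meeting at P_4 involve a:
2·Area = [((-15)·a − (-3)·14) + ((-3)·1 − 2·a)] + 701
       = -17·a + 740 = 740
⇒ a = 0.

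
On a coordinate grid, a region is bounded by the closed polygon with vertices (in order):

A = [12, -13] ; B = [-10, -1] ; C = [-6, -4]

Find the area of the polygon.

Apply Gauss's area formula: 2A = Σ (x_i·y_{i+1} − x_{i+1}·y_i), indices taken mod 3.
Σ = (-142) + (34) + (126) = 18
Area = |Σ|/2 = 9.

9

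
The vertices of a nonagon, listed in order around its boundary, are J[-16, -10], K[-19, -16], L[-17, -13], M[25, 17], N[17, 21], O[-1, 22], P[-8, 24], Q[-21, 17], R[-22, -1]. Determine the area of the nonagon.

Apply the shoelace formula: 2A = Σ (x_i·y_{i+1} − x_{i+1}·y_i), indices taken mod 9.
Σ = (66) + (-25) + (36) + (236) + (395) + (152) + (368) + (395) + (204) = 1827
Area = |Σ|/2 = 913.5.

913.5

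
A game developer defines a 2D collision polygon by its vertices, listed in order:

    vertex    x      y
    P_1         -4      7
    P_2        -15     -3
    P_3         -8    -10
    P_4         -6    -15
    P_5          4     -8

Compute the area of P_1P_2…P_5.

Apply the shoelace formula: 2A = Σ (x_i·y_{i+1} − x_{i+1}·y_i), indices taken mod 5.
P_1→P_2: (-4)(-3) − (-15)(7) = 117
P_2→P_3: (-15)(-10) − (-8)(-3) = 126
P_3→P_4: (-8)(-15) − (-6)(-10) = 60
P_4→P_5: (-6)(-8) − (4)(-15) = 108
P_5→P_1: (4)(7) − (-4)(-8) = -4
Σ = 407
Area = |Σ|/2 = 203.5.

203.5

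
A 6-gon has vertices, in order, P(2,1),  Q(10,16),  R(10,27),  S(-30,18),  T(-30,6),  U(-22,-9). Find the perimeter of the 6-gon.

124

|PQ| = √((8)² + (15)²) = √289 = 17
|QR| = √((0)² + (11)²) = √121 = 11
|RS| = √((-40)² + (-9)²) = √1681 = 41
|ST| = √((0)² + (-12)²) = √144 = 12
|TU| = √((8)² + (-15)²) = √289 = 17
|UP| = √((24)² + (10)²) = √676 = 26
Perimeter = 17 + 11 + 41 + 12 + 17 + 26 = 124.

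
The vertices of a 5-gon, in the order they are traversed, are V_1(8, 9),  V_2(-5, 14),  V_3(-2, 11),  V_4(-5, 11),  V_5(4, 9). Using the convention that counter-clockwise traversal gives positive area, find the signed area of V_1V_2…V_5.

19

Apply the surveyor's formula: 2A = Σ (x_i·y_{i+1} − x_{i+1}·y_i), indices taken mod 5.
Σ = (157) + (-27) + (33) + (-89) + (-36) = 38
Signed area = Σ/2 = 19 (positive ⇒ counter-clockwise traversal).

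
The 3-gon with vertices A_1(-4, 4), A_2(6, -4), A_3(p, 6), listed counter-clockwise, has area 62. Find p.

Write out the shoelace sum; only the two edges meeting at A_3 involve p:
2·Area = [(6·6 − p·(-4)) + (p·4 − (-4)·6)] + -8
       = 8·p + 52 = 124
⇒ p = 9.

9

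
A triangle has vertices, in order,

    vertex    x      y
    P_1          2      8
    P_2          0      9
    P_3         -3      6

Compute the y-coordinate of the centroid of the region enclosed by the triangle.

23/3

Apply the shoelace formula. First the cross-terms c_i = x_i·y_{i+1} − x_{i+1}·y_i:
  18, 27, -36  ⇒  2A = 9, A = 4.5.
Then Σ (y_i + y_{i+1})·c_i = 207, so ȳ = 207 / (6·4.5) = 23/3.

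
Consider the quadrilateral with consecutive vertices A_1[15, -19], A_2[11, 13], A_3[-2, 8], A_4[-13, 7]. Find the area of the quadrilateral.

375

Apply the shoelace formula: 2A = Σ (x_i·y_{i+1} − x_{i+1}·y_i), indices taken mod 4.
A_1→A_2: (15)(13) − (11)(-19) = 404
A_2→A_3: (11)(8) − (-2)(13) = 114
A_3→A_4: (-2)(7) − (-13)(8) = 90
A_4→A_1: (-13)(-19) − (15)(7) = 142
Σ = 750
Area = |Σ|/2 = 375.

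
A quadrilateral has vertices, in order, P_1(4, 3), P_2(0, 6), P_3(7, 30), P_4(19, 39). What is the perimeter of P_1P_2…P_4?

|P_1P_2| = √((-4)² + (3)²) = √25 = 5
|P_2P_3| = √((7)² + (24)²) = √625 = 25
|P_3P_4| = √((12)² + (9)²) = √225 = 15
|P_4P_1| = √((-15)² + (-36)²) = √1521 = 39
Perimeter = 5 + 25 + 15 + 39 = 84.

84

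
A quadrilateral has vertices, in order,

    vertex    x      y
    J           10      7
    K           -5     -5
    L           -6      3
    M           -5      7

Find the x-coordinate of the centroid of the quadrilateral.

Apply Gauss's area formula. First the cross-terms c_i = x_i·y_{i+1} − x_{i+1}·y_i:
  -15, -45, -27, -105  ⇒  2A = -192, A = -96.
Then Σ (x_i + x_{i+1})·c_i = 192, so x̄ = 192 / (6·(-96)) = -1/3.

-1/3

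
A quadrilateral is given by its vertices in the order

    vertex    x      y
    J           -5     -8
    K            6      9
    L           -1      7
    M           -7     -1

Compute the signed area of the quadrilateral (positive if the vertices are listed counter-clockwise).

77.5

J→K: (-5)(9) − (6)(-8) = 3
K→L: (6)(7) − (-1)(9) = 51
L→M: (-1)(-1) − (-7)(7) = 50
M→J: (-7)(-8) − (-5)(-1) = 51
Σ = 155
Signed area = Σ/2 = 77.5 (positive ⇒ counter-clockwise traversal).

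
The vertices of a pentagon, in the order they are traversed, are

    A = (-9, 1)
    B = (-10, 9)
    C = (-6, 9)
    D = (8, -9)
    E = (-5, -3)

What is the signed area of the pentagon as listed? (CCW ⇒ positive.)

Apply the surveyor's formula: 2A = Σ (x_i·y_{i+1} − x_{i+1}·y_i), indices taken mod 5.
A→B: (-9)(9) − (-10)(1) = -71
B→C: (-10)(9) − (-6)(9) = -36
C→D: (-6)(-9) − (8)(9) = -18
D→E: (8)(-3) − (-5)(-9) = -69
E→A: (-5)(1) − (-9)(-3) = -32
Σ = -226
Signed area = Σ/2 = -113 (negative ⇒ clockwise traversal).

-113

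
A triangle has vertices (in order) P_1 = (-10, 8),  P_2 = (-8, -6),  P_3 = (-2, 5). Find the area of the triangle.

53

Apply the shoelace (surveyor's) formula: 2A = Σ (x_i·y_{i+1} − x_{i+1}·y_i), indices taken mod 3.
Σ = (124) + (-52) + (34) = 106
Area = |Σ|/2 = 53.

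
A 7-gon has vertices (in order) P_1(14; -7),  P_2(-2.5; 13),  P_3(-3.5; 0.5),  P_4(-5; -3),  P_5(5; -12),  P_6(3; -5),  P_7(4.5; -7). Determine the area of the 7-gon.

Apply the shoelace formula: 2A = Σ (x_i·y_{i+1} − x_{i+1}·y_i), indices taken mod 7.
P_1→P_2: (14)(13) − (-2.5)(-7) = 164.5
P_2→P_3: (-2.5)(0.5) − (-3.5)(13) = 44.25
P_3→P_4: (-3.5)(-3) − (-5)(0.5) = 13
P_4→P_5: (-5)(-12) − (5)(-3) = 75
P_5→P_6: (5)(-5) − (3)(-12) = 11
P_6→P_7: (3)(-7) − (4.5)(-5) = 1.5
P_7→P_1: (4.5)(-7) − (14)(-7) = 66.5
Σ = 375.75
Area = |Σ|/2 = 187.875.

187.875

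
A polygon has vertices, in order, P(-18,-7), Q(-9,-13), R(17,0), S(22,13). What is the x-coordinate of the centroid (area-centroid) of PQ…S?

Apply the shoelace formula. First the cross-terms c_i = x_i·y_{i+1} − x_{i+1}·y_i:
  171, 221, 221, 80  ⇒  2A = 693, A = 346.5.
Then Σ (x_i + x_{i+1})·c_i = 6090, so x̄ = 6090 / (6·346.5) = 290/99.

290/99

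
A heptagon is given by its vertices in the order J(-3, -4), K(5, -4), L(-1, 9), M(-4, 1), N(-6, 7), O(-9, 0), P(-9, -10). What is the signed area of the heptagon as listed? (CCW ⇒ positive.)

Apply the shoelace (surveyor's) formula: 2A = Σ (x_i·y_{i+1} − x_{i+1}·y_i), indices taken mod 7.
J→K: (-3)(-4) − (5)(-4) = 32
K→L: (5)(9) − (-1)(-4) = 41
L→M: (-1)(1) − (-4)(9) = 35
M→N: (-4)(7) − (-6)(1) = -22
N→O: (-6)(0) − (-9)(7) = 63
O→P: (-9)(-10) − (-9)(0) = 90
P→J: (-9)(-4) − (-3)(-10) = 6
Σ = 245
Signed area = Σ/2 = 122.5 (positive ⇒ counter-clockwise traversal).

122.5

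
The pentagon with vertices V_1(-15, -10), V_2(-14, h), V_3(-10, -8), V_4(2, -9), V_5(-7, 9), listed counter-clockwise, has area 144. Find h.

The doubled signed area Σ (x_i y_{i+1} − x_{i+1} y_i) is linear in h.
With h=0 it equals 238; the coefficient of h is -5 (from the two edges through V_2).
So -5·h + 238 = 2·144 = 288 ⇒ h = -10.

-10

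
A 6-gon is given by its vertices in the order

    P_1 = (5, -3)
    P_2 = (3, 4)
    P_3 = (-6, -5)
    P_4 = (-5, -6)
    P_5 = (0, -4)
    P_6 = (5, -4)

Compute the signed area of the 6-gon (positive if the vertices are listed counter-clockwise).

Σ = (29) + (9) + (11) + (20) + (20) + (5) = 94
Signed area = Σ/2 = 47 (positive ⇒ counter-clockwise traversal).

47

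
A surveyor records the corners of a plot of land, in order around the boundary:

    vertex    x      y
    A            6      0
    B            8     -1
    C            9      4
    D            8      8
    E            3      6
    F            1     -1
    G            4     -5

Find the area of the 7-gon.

59.5

Σ = (-6) + (41) + (40) + (24) + (-9) + (-1) + (30) = 119
Area = |Σ|/2 = 59.5.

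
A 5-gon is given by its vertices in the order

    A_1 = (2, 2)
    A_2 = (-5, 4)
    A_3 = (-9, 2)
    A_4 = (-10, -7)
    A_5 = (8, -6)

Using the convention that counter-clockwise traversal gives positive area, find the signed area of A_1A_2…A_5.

135.5

Σ = (18) + (26) + (83) + (116) + (28) = 271
Signed area = Σ/2 = 135.5 (positive ⇒ counter-clockwise traversal).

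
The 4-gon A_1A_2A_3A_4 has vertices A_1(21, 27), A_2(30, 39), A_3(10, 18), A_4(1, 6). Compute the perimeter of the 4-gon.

88

|A_1A_2| = √((9)² + (12)²) = √225 = 15
|A_2A_3| = √((-20)² + (-21)²) = √841 = 29
|A_3A_4| = √((-9)² + (-12)²) = √225 = 15
|A_4A_1| = √((20)² + (21)²) = √841 = 29
Perimeter = 15 + 29 + 15 + 29 = 88.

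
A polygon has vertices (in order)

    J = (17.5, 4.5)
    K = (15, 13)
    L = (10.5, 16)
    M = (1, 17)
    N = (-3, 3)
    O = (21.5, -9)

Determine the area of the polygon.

348.375

Apply the shoelace (surveyor's) formula: 2A = Σ (x_i·y_{i+1} − x_{i+1}·y_i), indices taken mod 6.
J→K: (17.5)(13) − (15)(4.5) = 160
K→L: (15)(16) − (10.5)(13) = 103.5
L→M: (10.5)(17) − (1)(16) = 162.5
M→N: (1)(3) − (-3)(17) = 54
N→O: (-3)(-9) − (21.5)(3) = -37.5
O→J: (21.5)(4.5) − (17.5)(-9) = 254.25
Σ = 696.75
Area = |Σ|/2 = 348.375.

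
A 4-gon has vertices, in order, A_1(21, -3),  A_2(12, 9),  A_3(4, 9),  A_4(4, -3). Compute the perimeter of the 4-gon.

|A_1A_2| = √((-9)² + (12)²) = √225 = 15
|A_2A_3| = √((-8)² + (0)²) = √64 = 8
|A_3A_4| = √((0)² + (-12)²) = √144 = 12
|A_4A_1| = √((17)² + (0)²) = √289 = 17
Perimeter = 15 + 8 + 12 + 17 = 52.

52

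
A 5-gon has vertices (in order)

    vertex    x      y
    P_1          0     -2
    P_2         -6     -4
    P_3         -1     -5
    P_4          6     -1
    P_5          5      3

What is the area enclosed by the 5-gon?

29

P_1→P_2: (0)(-4) − (-6)(-2) = -12
P_2→P_3: (-6)(-5) − (-1)(-4) = 26
P_3→P_4: (-1)(-1) − (6)(-5) = 31
P_4→P_5: (6)(3) − (5)(-1) = 23
P_5→P_1: (5)(-2) − (0)(3) = -10
Σ = 58
Area = |Σ|/2 = 29.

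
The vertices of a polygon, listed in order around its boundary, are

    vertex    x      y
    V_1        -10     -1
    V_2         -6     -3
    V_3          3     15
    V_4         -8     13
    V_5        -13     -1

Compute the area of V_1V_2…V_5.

141

Apply the shoelace formula: 2A = Σ (x_i·y_{i+1} − x_{i+1}·y_i), indices taken mod 5.
Σ = (24) + (-81) + (159) + (177) + (3) = 282
Area = |Σ|/2 = 141.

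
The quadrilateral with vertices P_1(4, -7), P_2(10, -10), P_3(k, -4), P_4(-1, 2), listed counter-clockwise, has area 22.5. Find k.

The doubled signed area Σ (x_i y_{i+1} − x_{i+1} y_i) is linear in k.
With k=0 it equals -15; the coefficient of k is 12 (from the two edges through P_3).
So 12·k + -15 = 2·22.5 = 45 ⇒ k = 5.

5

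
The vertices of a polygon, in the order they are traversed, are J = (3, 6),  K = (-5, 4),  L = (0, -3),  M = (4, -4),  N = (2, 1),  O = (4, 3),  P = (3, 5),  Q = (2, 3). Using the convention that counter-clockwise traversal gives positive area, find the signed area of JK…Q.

J→K: (3)(4) − (-5)(6) = 42
K→L: (-5)(-3) − (0)(4) = 15
L→M: (0)(-4) − (4)(-3) = 12
M→N: (4)(1) − (2)(-4) = 12
N→O: (2)(3) − (4)(1) = 2
O→P: (4)(5) − (3)(3) = 11
P→Q: (3)(3) − (2)(5) = -1
Q→J: (2)(6) − (3)(3) = 3
Σ = 96
Signed area = Σ/2 = 48 (positive ⇒ counter-clockwise traversal).

48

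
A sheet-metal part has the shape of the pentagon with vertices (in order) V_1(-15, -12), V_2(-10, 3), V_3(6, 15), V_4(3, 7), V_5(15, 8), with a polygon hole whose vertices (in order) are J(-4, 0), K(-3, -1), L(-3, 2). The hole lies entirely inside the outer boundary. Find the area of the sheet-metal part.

237

Outer boundary:
Apply Gauss's area formula: 2A = Σ (x_i·y_{i+1} − x_{i+1}·y_i), indices taken mod 5.
Cross-terms: -165, -168, -3, -81, -60  ⇒  Σ = -477
Area = |Σ|/2 = 238.5.
Hole:
Σ = (4) + (-9) + (8) = 3
Area = |Σ|/2 = 1.5.
Net area = 238.5 − 1.5 = 237.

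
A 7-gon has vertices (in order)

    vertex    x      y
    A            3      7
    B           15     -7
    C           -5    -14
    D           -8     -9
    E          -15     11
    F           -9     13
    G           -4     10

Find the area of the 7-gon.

426.5

Cross-terms: -126, -245, -67, -223, -96, -38, -58  ⇒  Σ = -853
Area = |Σ|/2 = 426.5.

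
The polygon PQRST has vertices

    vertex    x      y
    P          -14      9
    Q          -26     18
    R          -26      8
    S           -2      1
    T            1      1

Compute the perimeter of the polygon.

|PQ| = √((-12)² + (9)²) = √225 = 15
|QR| = √((0)² + (-10)²) = √100 = 10
|RS| = √((24)² + (-7)²) = √625 = 25
|ST| = √((3)² + (0)²) = √9 = 3
|TP| = √((-15)² + (8)²) = √289 = 17
Perimeter = 15 + 10 + 25 + 3 + 17 = 70.

70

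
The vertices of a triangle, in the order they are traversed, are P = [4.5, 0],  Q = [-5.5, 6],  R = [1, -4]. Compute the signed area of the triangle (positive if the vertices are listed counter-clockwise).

30.5

Apply the surveyor's formula: 2A = Σ (x_i·y_{i+1} − x_{i+1}·y_i), indices taken mod 3.
P→Q: (4.5)(6) − (-5.5)(0) = 27
Q→R: (-5.5)(-4) − (1)(6) = 16
R→P: (1)(0) − (4.5)(-4) = 18
Σ = 61
Signed area = Σ/2 = 30.5 (positive ⇒ counter-clockwise traversal).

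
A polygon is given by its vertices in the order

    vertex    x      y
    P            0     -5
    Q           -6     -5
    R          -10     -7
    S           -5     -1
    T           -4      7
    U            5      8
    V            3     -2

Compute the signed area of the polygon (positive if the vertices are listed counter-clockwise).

Apply the shoelace (surveyor's) formula: 2A = Σ (x_i·y_{i+1} − x_{i+1}·y_i), indices taken mod 7.
Σ = (-30) + (-8) + (-25) + (-39) + (-67) + (-34) + (-15) = -218
Signed area = Σ/2 = -109 (negative ⇒ clockwise traversal).

-109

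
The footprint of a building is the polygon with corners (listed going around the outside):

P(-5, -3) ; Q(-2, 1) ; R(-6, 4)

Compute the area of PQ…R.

Apply the surveyor's formula: 2A = Σ (x_i·y_{i+1} − x_{i+1}·y_i), indices taken mod 3.
P→Q: (-5)(1) − (-2)(-3) = -11
Q→R: (-2)(4) − (-6)(1) = -2
R→P: (-6)(-3) − (-5)(4) = 38
Σ = 25
Area = |Σ|/2 = 12.5.

12.5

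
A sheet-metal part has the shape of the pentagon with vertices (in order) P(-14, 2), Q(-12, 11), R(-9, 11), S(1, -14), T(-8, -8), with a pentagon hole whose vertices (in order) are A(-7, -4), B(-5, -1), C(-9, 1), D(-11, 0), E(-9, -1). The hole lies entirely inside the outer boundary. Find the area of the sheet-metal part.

Outer boundary:
Apply the shoelace (surveyor's) formula: 2A = Σ (x_i·y_{i+1} − x_{i+1}·y_i), indices taken mod 5.
Σ = (-130) + (-33) + (115) + (-120) + (-128) = -296
Area = |Σ|/2 = 148.
Hole:
Apply the shoelace formula: 2A = Σ (x_i·y_{i+1} − x_{i+1}·y_i), indices taken mod 5.
Σ = (-13) + (-14) + (11) + (11) + (29) = 24
Area = |Σ|/2 = 12.
Net area = 148 − 12 = 136.

136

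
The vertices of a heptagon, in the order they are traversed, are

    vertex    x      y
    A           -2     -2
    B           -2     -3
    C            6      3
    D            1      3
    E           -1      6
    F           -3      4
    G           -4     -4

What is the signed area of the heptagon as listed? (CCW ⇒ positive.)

40

Apply the shoelace formula: 2A = Σ (x_i·y_{i+1} − x_{i+1}·y_i), indices taken mod 7.
Σ = (2) + (12) + (15) + (9) + (14) + (28) + (0) = 80
Signed area = Σ/2 = 40 (positive ⇒ counter-clockwise traversal).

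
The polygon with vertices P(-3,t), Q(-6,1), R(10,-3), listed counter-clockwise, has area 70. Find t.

The doubled signed area Σ (x_i y_{i+1} − x_{i+1} y_i) is linear in t.
With t=0 it equals -4; the coefficient of t is 16 (from the two edges through P).
So 16·t + -4 = 2·70 = 140 ⇒ t = 9.

9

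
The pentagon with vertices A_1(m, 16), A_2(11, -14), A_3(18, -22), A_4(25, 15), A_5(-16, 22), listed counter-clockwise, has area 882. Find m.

-16

Write out the shoelace sum; only the two edges meeting at A_1 involve m:
2·Area = [((-16)·16 − m·22) + (m·(-14) − 11·16)] + 1620
       = -36·m + 1188 = 1764
⇒ m = -16.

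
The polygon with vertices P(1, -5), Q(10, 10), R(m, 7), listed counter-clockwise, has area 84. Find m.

-3

Write out the shoelace sum; only the two edges meeting at R involve m:
2·Area = [(10·7 − m·10) + (m·(-5) − 1·7)] + 60
       = -15·m + 123 = 168
⇒ m = -3.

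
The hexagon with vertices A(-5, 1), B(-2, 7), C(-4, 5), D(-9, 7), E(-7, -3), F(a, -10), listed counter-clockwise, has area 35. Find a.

-7

Write out the shoelace sum; only the two edges meeting at F involve a:
2·Area = [((-7)·(-10) − a·(-3)) + (a·1 − (-5)·(-10))] + 78
       = 4·a + 98 = 70
⇒ a = -7.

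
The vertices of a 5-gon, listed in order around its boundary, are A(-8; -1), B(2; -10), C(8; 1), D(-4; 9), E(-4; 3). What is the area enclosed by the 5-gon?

Apply the shoelace formula: 2A = Σ (x_i·y_{i+1} − x_{i+1}·y_i), indices taken mod 5.
A→B: (-8)(-10) − (2)(-1) = 82
B→C: (2)(1) − (8)(-10) = 82
C→D: (8)(9) − (-4)(1) = 76
D→E: (-4)(3) − (-4)(9) = 24
E→A: (-4)(-1) − (-8)(3) = 28
Σ = 292
Area = |Σ|/2 = 146.

146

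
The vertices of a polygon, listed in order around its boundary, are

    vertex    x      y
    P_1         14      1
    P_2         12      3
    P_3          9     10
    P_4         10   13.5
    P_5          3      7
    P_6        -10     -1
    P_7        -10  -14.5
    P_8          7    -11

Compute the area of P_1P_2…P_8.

Apply the shoelace (surveyor's) formula: 2A = Σ (x_i·y_{i+1} − x_{i+1}·y_i), indices taken mod 8.
Σ = (30) + (93) + (21.5) + (29.5) + (67) + (135) + (211.5) + (161) = 748.5
Area = |Σ|/2 = 374.25.

374.25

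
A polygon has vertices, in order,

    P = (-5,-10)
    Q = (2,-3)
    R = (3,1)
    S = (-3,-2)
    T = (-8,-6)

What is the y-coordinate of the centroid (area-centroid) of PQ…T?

-86/19

Apply the shoelace formula. First the cross-terms c_i = x_i·y_{i+1} − x_{i+1}·y_i:
  35, 11, -3, 2, 50  ⇒  2A = 95, A = 47.5.
Then Σ (y_i + y_{i+1})·c_i = -1290, so ȳ = -1290 / (6·47.5) = -86/19.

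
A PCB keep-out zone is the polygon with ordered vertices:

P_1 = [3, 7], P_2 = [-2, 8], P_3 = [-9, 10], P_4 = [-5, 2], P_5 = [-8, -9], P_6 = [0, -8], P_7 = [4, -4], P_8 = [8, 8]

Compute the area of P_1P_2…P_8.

Σ = (38) + (52) + (32) + (61) + (64) + (32) + (64) + (32) = 375
Area = |Σ|/2 = 187.5.

187.5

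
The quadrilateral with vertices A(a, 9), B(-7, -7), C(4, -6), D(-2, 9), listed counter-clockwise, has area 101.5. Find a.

Write out the shoelace sum; only the two edges meeting at A involve a:
2·Area = [((-2)·9 − a·9) + (a·(-7) − (-7)·9)] + 94
       = -16·a + 139 = 203
⇒ a = -4.

-4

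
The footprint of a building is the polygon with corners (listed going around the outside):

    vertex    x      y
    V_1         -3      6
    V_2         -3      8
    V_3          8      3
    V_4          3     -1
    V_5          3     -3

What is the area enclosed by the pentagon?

Cross-terms: -6, -73, -17, -6, 9  ⇒  Σ = -93
Area = |Σ|/2 = 46.5.

46.5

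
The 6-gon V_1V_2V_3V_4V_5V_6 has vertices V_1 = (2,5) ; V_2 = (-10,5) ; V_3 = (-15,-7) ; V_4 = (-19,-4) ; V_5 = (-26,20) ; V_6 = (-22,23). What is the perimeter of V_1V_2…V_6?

|V_1V_2| = √((-12)² + (0)²) = √144 = 12
|V_2V_3| = √((-5)² + (-12)²) = √169 = 13
|V_3V_4| = √((-4)² + (3)²) = √25 = 5
|V_4V_5| = √((-7)² + (24)²) = √625 = 25
|V_5V_6| = √((4)² + (3)²) = √25 = 5
|V_6V_1| = √((24)² + (-18)²) = √900 = 30
Perimeter = 12 + 13 + 5 + 25 + 5 + 30 = 90.

90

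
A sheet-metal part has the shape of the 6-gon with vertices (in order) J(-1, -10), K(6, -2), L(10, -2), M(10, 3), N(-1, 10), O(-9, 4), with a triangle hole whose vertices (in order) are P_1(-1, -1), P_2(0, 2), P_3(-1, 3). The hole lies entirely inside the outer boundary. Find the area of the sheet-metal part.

199.5

Outer boundary:
J→K: (-1)(-2) − (6)(-10) = 62
K→L: (6)(-2) − (10)(-2) = 8
L→M: (10)(3) − (10)(-2) = 50
M→N: (10)(10) − (-1)(3) = 103
N→O: (-1)(4) − (-9)(10) = 86
O→J: (-9)(-10) − (-1)(4) = 94
Σ = 403
Area = |Σ|/2 = 201.5.
Hole:
Apply the surveyor's formula: 2A = Σ (x_i·y_{i+1} − x_{i+1}·y_i), indices taken mod 3.
P_1→P_2: (-1)(2) − (0)(-1) = -2
P_2→P_3: (0)(3) − (-1)(2) = 2
P_3→P_1: (-1)(-1) − (-1)(3) = 4
Σ = 4
Area = |Σ|/2 = 2.
Net area = 201.5 − 2 = 199.5.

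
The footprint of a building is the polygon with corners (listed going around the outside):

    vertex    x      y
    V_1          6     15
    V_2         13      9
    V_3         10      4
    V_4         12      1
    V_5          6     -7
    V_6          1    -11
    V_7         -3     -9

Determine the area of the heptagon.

Apply the surveyor's formula: 2A = Σ (x_i·y_{i+1} − x_{i+1}·y_i), indices taken mod 7.
Σ = (-141) + (-38) + (-38) + (-90) + (-59) + (-42) + (9) = -399
Area = |Σ|/2 = 199.5.

199.5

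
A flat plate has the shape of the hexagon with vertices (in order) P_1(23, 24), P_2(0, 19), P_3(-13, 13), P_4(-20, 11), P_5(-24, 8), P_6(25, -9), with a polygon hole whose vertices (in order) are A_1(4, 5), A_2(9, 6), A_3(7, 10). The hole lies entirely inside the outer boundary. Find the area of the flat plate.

853

Outer boundary:
Apply Gauss's area formula: 2A = Σ (x_i·y_{i+1} − x_{i+1}·y_i), indices taken mod 6.
P_1→P_2: (23)(19) − (0)(24) = 437
P_2→P_3: (0)(13) − (-13)(19) = 247
P_3→P_4: (-13)(11) − (-20)(13) = 117
P_4→P_5: (-20)(8) − (-24)(11) = 104
P_5→P_6: (-24)(-9) − (25)(8) = 16
P_6→P_1: (25)(24) − (23)(-9) = 807
Σ = 1728
Area = |Σ|/2 = 864.
Hole:
Apply the shoelace formula: 2A = Σ (x_i·y_{i+1} − x_{i+1}·y_i), indices taken mod 3.
Σ = (-21) + (48) + (-5) = 22
Area = |Σ|/2 = 11.
Net area = 864 − 11 = 853.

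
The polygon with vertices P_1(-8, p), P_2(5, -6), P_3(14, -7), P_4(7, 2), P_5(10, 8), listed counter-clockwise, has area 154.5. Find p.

The doubled signed area Σ (x_i y_{i+1} − x_{i+1} y_i) is linear in p.
With p=0 it equals 274; the coefficient of p is 5 (from the two edges through P_1).
So 5·p + 274 = 2·154.5 = 309 ⇒ p = 7.

7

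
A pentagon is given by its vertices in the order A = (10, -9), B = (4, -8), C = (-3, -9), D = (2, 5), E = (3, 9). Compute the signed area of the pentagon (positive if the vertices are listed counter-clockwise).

Apply the shoelace (surveyor's) formula: 2A = Σ (x_i·y_{i+1} − x_{i+1}·y_i), indices taken mod 5.
Σ = (-44) + (-60) + (3) + (3) + (-117) = -215
Signed area = Σ/2 = -107.5 (negative ⇒ clockwise traversal).

-107.5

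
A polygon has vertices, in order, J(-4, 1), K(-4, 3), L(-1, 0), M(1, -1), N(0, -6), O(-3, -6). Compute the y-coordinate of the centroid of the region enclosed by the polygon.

Apply the shoelace (surveyor's) formula. First the cross-terms c_i = x_i·y_{i+1} − x_{i+1}·y_i:
  -8, 3, 1, -6, -18, -27  ⇒  2A = -55, A = -27.5.
Then Σ (y_i + y_{i+1})·c_i = 369, so ȳ = 369 / (6·(-27.5)) = -123/55.

-123/55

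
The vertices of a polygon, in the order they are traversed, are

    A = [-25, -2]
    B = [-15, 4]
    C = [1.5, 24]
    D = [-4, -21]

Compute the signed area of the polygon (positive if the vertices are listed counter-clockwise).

Apply the shoelace (surveyor's) formula: 2A = Σ (x_i·y_{i+1} − x_{i+1}·y_i), indices taken mod 4.
Σ = (-130) + (-366) + (64.5) + (-517) = -948.5
Signed area = Σ/2 = -474.25 (negative ⇒ clockwise traversal).

-474.25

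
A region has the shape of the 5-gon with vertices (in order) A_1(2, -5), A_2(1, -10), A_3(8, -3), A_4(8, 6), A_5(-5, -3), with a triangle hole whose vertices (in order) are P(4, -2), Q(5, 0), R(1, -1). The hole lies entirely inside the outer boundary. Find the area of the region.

82

Outer boundary:
Cross-terms: -15, 77, 72, 6, 31  ⇒  Σ = 171
Area = |Σ|/2 = 85.5.
Hole:
Apply the shoelace formula: 2A = Σ (x_i·y_{i+1} − x_{i+1}·y_i), indices taken mod 3.
P→Q: (4)(0) − (5)(-2) = 10
Q→R: (5)(-1) − (1)(0) = -5
R→P: (1)(-2) − (4)(-1) = 2
Σ = 7
Area = |Σ|/2 = 3.5.
Net area = 85.5 − 3.5 = 82.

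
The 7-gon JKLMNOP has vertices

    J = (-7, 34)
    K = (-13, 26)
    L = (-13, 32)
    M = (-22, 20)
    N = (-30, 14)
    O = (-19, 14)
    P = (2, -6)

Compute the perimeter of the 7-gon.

|JK| = √((-6)² + (-8)²) = √100 = 10
|KL| = √((0)² + (6)²) = √36 = 6
|LM| = √((-9)² + (-12)²) = √225 = 15
|MN| = √((-8)² + (-6)²) = √100 = 10
|NO| = √((11)² + (0)²) = √121 = 11
|OP| = √((21)² + (-20)²) = √841 = 29
|PJ| = √((-9)² + (40)²) = √1681 = 41
Perimeter = 10 + 6 + 15 + 10 + 11 + 29 + 41 = 122.

122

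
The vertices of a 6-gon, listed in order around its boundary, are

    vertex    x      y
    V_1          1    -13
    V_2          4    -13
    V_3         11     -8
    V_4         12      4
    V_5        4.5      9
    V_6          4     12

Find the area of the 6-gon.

167

Σ = (39) + (111) + (140) + (90) + (18) + (-64) = 334
Area = |Σ|/2 = 167.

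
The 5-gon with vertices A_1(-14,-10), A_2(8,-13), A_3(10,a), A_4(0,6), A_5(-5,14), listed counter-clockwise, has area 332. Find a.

Write out the shoelace sum; only the two edges meeting at A_3 involve a:
2·Area = [(8·a − 10·(-13)) + (10·6 − 0·a)] + 538
       = 8·a + 728 = 664
⇒ a = -8.

-8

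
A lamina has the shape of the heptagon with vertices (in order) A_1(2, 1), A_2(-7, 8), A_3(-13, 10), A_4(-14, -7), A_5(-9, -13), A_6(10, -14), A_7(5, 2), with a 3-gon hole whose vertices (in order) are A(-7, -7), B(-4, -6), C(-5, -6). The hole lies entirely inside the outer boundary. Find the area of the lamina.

Outer boundary:
Apply the shoelace formula: 2A = Σ (x_i·y_{i+1} − x_{i+1}·y_i), indices taken mod 7.
Σ = (23) + (34) + (231) + (119) + (256) + (90) + (1) = 754
Area = |Σ|/2 = 377.
Hole:
A→B: (-7)(-6) − (-4)(-7) = 14
B→C: (-4)(-6) − (-5)(-6) = -6
C→A: (-5)(-7) − (-7)(-6) = -7
Σ = 1
Area = |Σ|/2 = 0.5.
Net area = 377 − 0.5 = 376.5.

376.5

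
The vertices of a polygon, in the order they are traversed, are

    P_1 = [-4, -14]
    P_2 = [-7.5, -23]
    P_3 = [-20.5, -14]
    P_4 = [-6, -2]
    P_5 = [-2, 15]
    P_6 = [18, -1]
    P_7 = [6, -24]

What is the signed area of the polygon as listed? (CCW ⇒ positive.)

-695.25

Apply Gauss's area formula: 2A = Σ (x_i·y_{i+1} − x_{i+1}·y_i), indices taken mod 7.
P_1→P_2: (-4)(-23) − (-7.5)(-14) = -13
P_2→P_3: (-7.5)(-14) − (-20.5)(-23) = -366.5
P_3→P_4: (-20.5)(-2) − (-6)(-14) = -43
P_4→P_5: (-6)(15) − (-2)(-2) = -94
P_5→P_6: (-2)(-1) − (18)(15) = -268
P_6→P_7: (18)(-24) − (6)(-1) = -426
P_7→P_1: (6)(-14) − (-4)(-24) = -180
Σ = -1390.5
Signed area = Σ/2 = -695.25 (negative ⇒ clockwise traversal).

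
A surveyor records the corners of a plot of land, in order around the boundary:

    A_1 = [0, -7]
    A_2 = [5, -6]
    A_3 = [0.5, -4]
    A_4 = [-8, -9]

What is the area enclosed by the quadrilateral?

A_1→A_2: (0)(-6) − (5)(-7) = 35
A_2→A_3: (5)(-4) − (0.5)(-6) = -17
A_3→A_4: (0.5)(-9) − (-8)(-4) = -36.5
A_4→A_1: (-8)(-7) − (0)(-9) = 56
Σ = 37.5
Area = |Σ|/2 = 18.75.

18.75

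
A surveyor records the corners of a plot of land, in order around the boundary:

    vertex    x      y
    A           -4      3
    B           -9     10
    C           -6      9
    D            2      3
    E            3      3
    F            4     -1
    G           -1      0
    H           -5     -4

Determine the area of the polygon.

Σ = (-13) + (-21) + (-36) + (-3) + (-15) + (-1) + (4) + (-31) = -116
Area = |Σ|/2 = 58.

58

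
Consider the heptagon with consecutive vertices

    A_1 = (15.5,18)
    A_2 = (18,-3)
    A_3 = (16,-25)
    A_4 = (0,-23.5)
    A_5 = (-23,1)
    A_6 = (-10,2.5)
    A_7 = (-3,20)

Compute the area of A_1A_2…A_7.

Σ = (-370.5) + (-402) + (-376) + (-540.5) + (-47.5) + (-192.5) + (-364) = -2293
Area = |Σ|/2 = 1146.5.

1146.5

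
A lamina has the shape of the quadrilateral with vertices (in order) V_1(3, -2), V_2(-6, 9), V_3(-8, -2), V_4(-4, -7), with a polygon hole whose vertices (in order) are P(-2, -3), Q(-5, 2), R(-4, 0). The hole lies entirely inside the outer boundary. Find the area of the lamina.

87.5

Outer boundary:
Apply the shoelace formula: 2A = Σ (x_i·y_{i+1} − x_{i+1}·y_i), indices taken mod 4.
Σ = (15) + (84) + (48) + (29) = 176
Area = |Σ|/2 = 88.
Hole:
Apply the shoelace formula: 2A = Σ (x_i·y_{i+1} − x_{i+1}·y_i), indices taken mod 3.
Σ = (-19) + (8) + (12) = 1
Area = |Σ|/2 = 0.5.
Net area = 88 − 0.5 = 87.5.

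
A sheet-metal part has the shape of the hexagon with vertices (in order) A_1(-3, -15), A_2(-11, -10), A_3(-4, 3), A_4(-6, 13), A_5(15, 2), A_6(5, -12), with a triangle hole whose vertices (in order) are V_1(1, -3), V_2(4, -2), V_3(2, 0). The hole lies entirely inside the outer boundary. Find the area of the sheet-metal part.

Outer boundary:
Σ = (-135) + (-73) + (-34) + (-207) + (-190) + (-111) = -750
Area = |Σ|/2 = 375.
Hole:
Apply the surveyor's formula: 2A = Σ (x_i·y_{i+1} − x_{i+1}·y_i), indices taken mod 3.
Σ = (10) + (4) + (-6) = 8
Area = |Σ|/2 = 4.
Net area = 375 − 4 = 371.

371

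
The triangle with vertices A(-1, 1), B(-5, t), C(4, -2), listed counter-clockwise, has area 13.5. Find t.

-2

The doubled signed area Σ (x_i y_{i+1} − x_{i+1} y_i) is linear in t.
With t=0 it equals 17; the coefficient of t is -5 (from the two edges through B).
So -5·t + 17 = 2·13.5 = 27 ⇒ t = -2.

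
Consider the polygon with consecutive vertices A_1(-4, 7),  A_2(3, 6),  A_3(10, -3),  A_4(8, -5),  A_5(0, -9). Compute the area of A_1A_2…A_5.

124

Σ = (-45) + (-69) + (-26) + (-72) + (-36) = -248
Area = |Σ|/2 = 124.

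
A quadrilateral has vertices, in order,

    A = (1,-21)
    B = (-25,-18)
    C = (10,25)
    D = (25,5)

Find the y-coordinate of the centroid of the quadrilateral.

-404/273

Apply the shoelace (surveyor's) formula. First the cross-terms c_i = x_i·y_{i+1} − x_{i+1}·y_i:
  -543, -445, -575, -530  ⇒  2A = -2093, A = -1046.5.
Then Σ (y_i + y_{i+1})·c_i = 9292, so ȳ = 9292 / (6·(-1046.5)) = -404/273.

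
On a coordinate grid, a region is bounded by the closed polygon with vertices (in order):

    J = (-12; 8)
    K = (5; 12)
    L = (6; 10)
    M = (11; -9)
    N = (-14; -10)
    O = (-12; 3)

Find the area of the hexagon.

Apply Gauss's area formula: 2A = Σ (x_i·y_{i+1} − x_{i+1}·y_i), indices taken mod 6.
J→K: (-12)(12) − (5)(8) = -184
K→L: (5)(10) − (6)(12) = -22
L→M: (6)(-9) − (11)(10) = -164
M→N: (11)(-10) − (-14)(-9) = -236
N→O: (-14)(3) − (-12)(-10) = -162
O→J: (-12)(8) − (-12)(3) = -60
Σ = -828
Area = |Σ|/2 = 414.

414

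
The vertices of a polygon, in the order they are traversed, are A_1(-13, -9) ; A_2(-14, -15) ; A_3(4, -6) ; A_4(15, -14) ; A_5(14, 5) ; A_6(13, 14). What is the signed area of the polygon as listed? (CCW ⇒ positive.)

357

A_1→A_2: (-13)(-15) − (-14)(-9) = 69
A_2→A_3: (-14)(-6) − (4)(-15) = 144
A_3→A_4: (4)(-14) − (15)(-6) = 34
A_4→A_5: (15)(5) − (14)(-14) = 271
A_5→A_6: (14)(14) − (13)(5) = 131
A_6→A_1: (13)(-9) − (-13)(14) = 65
Σ = 714
Signed area = Σ/2 = 357 (positive ⇒ counter-clockwise traversal).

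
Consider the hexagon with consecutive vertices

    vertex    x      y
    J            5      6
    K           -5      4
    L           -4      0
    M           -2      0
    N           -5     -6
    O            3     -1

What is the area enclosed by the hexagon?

62

Apply Gauss's area formula: 2A = Σ (x_i·y_{i+1} − x_{i+1}·y_i), indices taken mod 6.
Cross-terms: 50, 16, 0, 12, 23, 23  ⇒  Σ = 124
Area = |Σ|/2 = 62.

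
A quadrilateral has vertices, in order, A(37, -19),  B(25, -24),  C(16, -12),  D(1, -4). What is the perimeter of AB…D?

|AB| = √((-12)² + (-5)²) = √169 = 13
|BC| = √((-9)² + (12)²) = √225 = 15
|CD| = √((-15)² + (8)²) = √289 = 17
|DA| = √((36)² + (-15)²) = √1521 = 39
Perimeter = 13 + 15 + 17 + 39 = 84.

84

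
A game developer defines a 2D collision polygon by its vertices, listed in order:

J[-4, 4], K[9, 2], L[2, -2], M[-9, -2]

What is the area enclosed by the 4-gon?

Apply Gauss's area formula: 2A = Σ (x_i·y_{i+1} − x_{i+1}·y_i), indices taken mod 4.
J→K: (-4)(2) − (9)(4) = -44
K→L: (9)(-2) − (2)(2) = -22
L→M: (2)(-2) − (-9)(-2) = -22
M→J: (-9)(4) − (-4)(-2) = -44
Σ = -132
Area = |Σ|/2 = 66.

66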